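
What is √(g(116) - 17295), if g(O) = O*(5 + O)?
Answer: I*√3259 ≈ 57.088*I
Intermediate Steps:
√(g(116) - 17295) = √(116*(5 + 116) - 17295) = √(116*121 - 17295) = √(14036 - 17295) = √(-3259) = I*√3259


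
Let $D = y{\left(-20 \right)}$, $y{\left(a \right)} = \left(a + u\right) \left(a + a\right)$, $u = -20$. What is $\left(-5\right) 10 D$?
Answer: $-80000$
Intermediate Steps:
$y{\left(a \right)} = 2 a \left(-20 + a\right)$ ($y{\left(a \right)} = \left(a - 20\right) \left(a + a\right) = \left(-20 + a\right) 2 a = 2 a \left(-20 + a\right)$)
$D = 1600$ ($D = 2 \left(-20\right) \left(-20 - 20\right) = 2 \left(-20\right) \left(-40\right) = 1600$)
$\left(-5\right) 10 D = \left(-5\right) 10 \cdot 1600 = \left(-50\right) 1600 = -80000$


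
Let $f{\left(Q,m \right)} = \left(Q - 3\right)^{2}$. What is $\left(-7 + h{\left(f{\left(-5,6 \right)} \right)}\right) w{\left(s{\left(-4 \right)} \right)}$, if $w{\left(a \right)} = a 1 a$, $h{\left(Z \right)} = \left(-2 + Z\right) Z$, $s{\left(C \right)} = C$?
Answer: $63376$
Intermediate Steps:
$f{\left(Q,m \right)} = \left(-3 + Q\right)^{2}$
$h{\left(Z \right)} = Z \left(-2 + Z\right)$
$w{\left(a \right)} = a^{2}$ ($w{\left(a \right)} = a a = a^{2}$)
$\left(-7 + h{\left(f{\left(-5,6 \right)} \right)}\right) w{\left(s{\left(-4 \right)} \right)} = \left(-7 + \left(-3 - 5\right)^{2} \left(-2 + \left(-3 - 5\right)^{2}\right)\right) \left(-4\right)^{2} = \left(-7 + \left(-8\right)^{2} \left(-2 + \left(-8\right)^{2}\right)\right) 16 = \left(-7 + 64 \left(-2 + 64\right)\right) 16 = \left(-7 + 64 \cdot 62\right) 16 = \left(-7 + 3968\right) 16 = 3961 \cdot 16 = 63376$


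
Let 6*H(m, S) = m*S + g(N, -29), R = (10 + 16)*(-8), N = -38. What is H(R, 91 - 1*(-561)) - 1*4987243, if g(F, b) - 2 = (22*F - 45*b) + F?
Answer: -10019547/2 ≈ -5.0098e+6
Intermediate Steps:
R = -208 (R = 26*(-8) = -208)
g(F, b) = 2 - 45*b + 23*F (g(F, b) = 2 + ((22*F - 45*b) + F) = 2 + ((-45*b + 22*F) + F) = 2 + (-45*b + 23*F) = 2 - 45*b + 23*F)
H(m, S) = 433/6 + S*m/6 (H(m, S) = (m*S + (2 - 45*(-29) + 23*(-38)))/6 = (S*m + (2 + 1305 - 874))/6 = (S*m + 433)/6 = (433 + S*m)/6 = 433/6 + S*m/6)
H(R, 91 - 1*(-561)) - 1*4987243 = (433/6 + (⅙)*(91 - 1*(-561))*(-208)) - 1*4987243 = (433/6 + (⅙)*(91 + 561)*(-208)) - 4987243 = (433/6 + (⅙)*652*(-208)) - 4987243 = (433/6 - 67808/3) - 4987243 = -45061/2 - 4987243 = -10019547/2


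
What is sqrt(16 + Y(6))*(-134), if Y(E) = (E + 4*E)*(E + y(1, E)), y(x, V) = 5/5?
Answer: -134*sqrt(226) ≈ -2014.5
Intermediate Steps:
y(x, V) = 1 (y(x, V) = 5*(1/5) = 1)
Y(E) = 5*E*(1 + E) (Y(E) = (E + 4*E)*(E + 1) = (5*E)*(1 + E) = 5*E*(1 + E))
sqrt(16 + Y(6))*(-134) = sqrt(16 + 5*6*(1 + 6))*(-134) = sqrt(16 + 5*6*7)*(-134) = sqrt(16 + 210)*(-134) = sqrt(226)*(-134) = -134*sqrt(226)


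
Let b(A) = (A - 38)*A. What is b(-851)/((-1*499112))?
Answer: -756539/499112 ≈ -1.5158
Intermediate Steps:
b(A) = A*(-38 + A) (b(A) = (-38 + A)*A = A*(-38 + A))
b(-851)/((-1*499112)) = (-851*(-38 - 851))/((-1*499112)) = -851*(-889)/(-499112) = 756539*(-1/499112) = -756539/499112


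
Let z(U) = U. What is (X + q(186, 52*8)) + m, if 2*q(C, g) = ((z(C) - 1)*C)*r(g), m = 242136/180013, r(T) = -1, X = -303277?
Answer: -57690684130/180013 ≈ -3.2048e+5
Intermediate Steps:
m = 242136/180013 (m = 242136*(1/180013) = 242136/180013 ≈ 1.3451)
q(C, g) = -C*(-1 + C)/2 (q(C, g) = (((C - 1)*C)*(-1))/2 = (((-1 + C)*C)*(-1))/2 = ((C*(-1 + C))*(-1))/2 = (-C*(-1 + C))/2 = -C*(-1 + C)/2)
(X + q(186, 52*8)) + m = (-303277 + (½)*186*(1 - 1*186)) + 242136/180013 = (-303277 + (½)*186*(1 - 186)) + 242136/180013 = (-303277 + (½)*186*(-185)) + 242136/180013 = (-303277 - 17205) + 242136/180013 = -320482 + 242136/180013 = -57690684130/180013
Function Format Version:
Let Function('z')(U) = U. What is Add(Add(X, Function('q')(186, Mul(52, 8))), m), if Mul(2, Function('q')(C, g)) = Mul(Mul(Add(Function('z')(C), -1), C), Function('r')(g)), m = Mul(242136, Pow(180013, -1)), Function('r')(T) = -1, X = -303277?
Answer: Rational(-57690684130, 180013) ≈ -3.2048e+5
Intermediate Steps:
m = Rational(242136, 180013) (m = Mul(242136, Rational(1, 180013)) = Rational(242136, 180013) ≈ 1.3451)
Function('q')(C, g) = Mul(Rational(-1, 2), C, Add(-1, C)) (Function('q')(C, g) = Mul(Rational(1, 2), Mul(Mul(Add(C, -1), C), -1)) = Mul(Rational(1, 2), Mul(Mul(Add(-1, C), C), -1)) = Mul(Rational(1, 2), Mul(Mul(C, Add(-1, C)), -1)) = Mul(Rational(1, 2), Mul(-1, C, Add(-1, C))) = Mul(Rational(-1, 2), C, Add(-1, C)))
Add(Add(X, Function('q')(186, Mul(52, 8))), m) = Add(Add(-303277, Mul(Rational(1, 2), 186, Add(1, Mul(-1, 186)))), Rational(242136, 180013)) = Add(Add(-303277, Mul(Rational(1, 2), 186, Add(1, -186))), Rational(242136, 180013)) = Add(Add(-303277, Mul(Rational(1, 2), 186, -185)), Rational(242136, 180013)) = Add(Add(-303277, -17205), Rational(242136, 180013)) = Add(-320482, Rational(242136, 180013)) = Rational(-57690684130, 180013)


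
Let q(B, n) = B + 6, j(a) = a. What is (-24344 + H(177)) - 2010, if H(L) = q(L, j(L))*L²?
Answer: 5706853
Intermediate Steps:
q(B, n) = 6 + B
H(L) = L²*(6 + L) (H(L) = (6 + L)*L² = L²*(6 + L))
(-24344 + H(177)) - 2010 = (-24344 + 177²*(6 + 177)) - 2010 = (-24344 + 31329*183) - 2010 = (-24344 + 5733207) - 2010 = 5708863 - 2010 = 5706853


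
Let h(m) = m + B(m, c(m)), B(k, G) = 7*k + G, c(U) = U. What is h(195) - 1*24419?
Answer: -22664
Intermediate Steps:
B(k, G) = G + 7*k
h(m) = 9*m (h(m) = m + (m + 7*m) = m + 8*m = 9*m)
h(195) - 1*24419 = 9*195 - 1*24419 = 1755 - 24419 = -22664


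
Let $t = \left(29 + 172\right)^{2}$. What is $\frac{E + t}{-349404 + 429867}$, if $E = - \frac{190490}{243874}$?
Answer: $\frac{4926281492}{9811416831} \approx 0.5021$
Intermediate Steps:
$t = 40401$ ($t = 201^{2} = 40401$)
$E = - \frac{95245}{121937}$ ($E = \left(-190490\right) \frac{1}{243874} = - \frac{95245}{121937} \approx -0.7811$)
$\frac{E + t}{-349404 + 429867} = \frac{- \frac{95245}{121937} + 40401}{-349404 + 429867} = \frac{4926281492}{121937 \cdot 80463} = \frac{4926281492}{121937} \cdot \frac{1}{80463} = \frac{4926281492}{9811416831}$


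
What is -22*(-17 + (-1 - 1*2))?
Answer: 440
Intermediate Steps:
-22*(-17 + (-1 - 1*2)) = -22*(-17 + (-1 - 2)) = -22*(-17 - 3) = -22*(-20) = 440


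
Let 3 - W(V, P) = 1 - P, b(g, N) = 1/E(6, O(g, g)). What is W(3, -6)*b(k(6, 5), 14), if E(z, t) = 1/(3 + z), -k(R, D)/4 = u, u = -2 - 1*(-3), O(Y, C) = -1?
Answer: -36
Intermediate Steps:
u = 1 (u = -2 + 3 = 1)
k(R, D) = -4 (k(R, D) = -4*1 = -4)
b(g, N) = 9 (b(g, N) = 1/(1/(3 + 6)) = 1/(1/9) = 1/(⅑) = 9)
W(V, P) = 2 + P (W(V, P) = 3 - (1 - P) = 3 + (-1 + P) = 2 + P)
W(3, -6)*b(k(6, 5), 14) = (2 - 6)*9 = -4*9 = -36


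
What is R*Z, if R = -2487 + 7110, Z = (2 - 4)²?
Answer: 18492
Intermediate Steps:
Z = 4 (Z = (-2)² = 4)
R = 4623
R*Z = 4623*4 = 18492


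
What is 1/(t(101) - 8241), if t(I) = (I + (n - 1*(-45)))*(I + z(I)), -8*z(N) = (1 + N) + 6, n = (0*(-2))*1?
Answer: 1/4534 ≈ 0.00022056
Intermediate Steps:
n = 0 (n = 0*1 = 0)
z(N) = -7/8 - N/8 (z(N) = -((1 + N) + 6)/8 = -(7 + N)/8 = -7/8 - N/8)
t(I) = (45 + I)*(-7/8 + 7*I/8) (t(I) = (I + (0 - 1*(-45)))*(I + (-7/8 - I/8)) = (I + (0 + 45))*(-7/8 + 7*I/8) = (I + 45)*(-7/8 + 7*I/8) = (45 + I)*(-7/8 + 7*I/8))
1/(t(101) - 8241) = 1/((-315/8 + (7/8)*101² + (77/2)*101) - 8241) = 1/((-315/8 + (7/8)*10201 + 7777/2) - 8241) = 1/((-315/8 + 71407/8 + 7777/2) - 8241) = 1/(12775 - 8241) = 1/4534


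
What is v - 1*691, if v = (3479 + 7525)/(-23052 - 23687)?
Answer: -4615379/6677 ≈ -691.24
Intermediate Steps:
v = -1572/6677 (v = 11004/(-46739) = 11004*(-1/46739) = -1572/6677 ≈ -0.23544)
v - 1*691 = -1572/6677 - 1*691 = -1572/6677 - 691 = -4615379/6677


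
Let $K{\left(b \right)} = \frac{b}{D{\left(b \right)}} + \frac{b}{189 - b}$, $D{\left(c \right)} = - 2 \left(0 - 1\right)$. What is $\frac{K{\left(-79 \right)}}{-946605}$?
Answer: $\frac{711}{16912676} \approx 4.2039 \cdot 10^{-5}$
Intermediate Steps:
$D{\left(c \right)} = 2$ ($D{\left(c \right)} = \left(-2\right) \left(-1\right) = 2$)
$K{\left(b \right)} = \frac{b}{2} + \frac{b}{189 - b}$
$\frac{K{\left(-79 \right)}}{-946605} = \frac{\frac{1}{2} \left(-79\right) \frac{1}{-189 - 79} \left(-191 - 79\right)}{-946605} = \frac{1}{2} \left(-79\right) \frac{1}{-268} \left(-270\right) \left(- \frac{1}{946605}\right) = \frac{1}{2} \left(-79\right) \left(- \frac{1}{268}\right) \left(-270\right) \left(- \frac{1}{946605}\right) = \left(- \frac{10665}{268}\right) \left(- \frac{1}{946605}\right) = \frac{711}{16912676}$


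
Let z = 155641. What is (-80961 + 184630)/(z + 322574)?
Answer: 103669/478215 ≈ 0.21678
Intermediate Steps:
(-80961 + 184630)/(z + 322574) = (-80961 + 184630)/(155641 + 322574) = 103669/478215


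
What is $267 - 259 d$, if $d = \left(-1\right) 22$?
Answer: $5965$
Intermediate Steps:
$d = -22$
$267 - 259 d = 267 - -5698 = 267 + 5698 = 5965$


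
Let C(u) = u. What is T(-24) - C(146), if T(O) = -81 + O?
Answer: -251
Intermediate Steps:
T(-24) - C(146) = (-81 - 24) - 1*146 = -105 - 146 = -251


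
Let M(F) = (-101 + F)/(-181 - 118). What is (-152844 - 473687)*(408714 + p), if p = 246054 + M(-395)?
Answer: -122659813251968/299 ≈ -4.1023e+11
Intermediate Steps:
M(F) = 101/299 - F/299 (M(F) = (-101 + F)/(-299) = (-101 + F)*(-1/299) = 101/299 - F/299)
p = 73570642/299 (p = 246054 + (101/299 - 1/299*(-395)) = 246054 + (101/299 + 395/299) = 246054 + 496/299 = 73570642/299 ≈ 2.4606e+5)
(-152844 - 473687)*(408714 + p) = (-152844 - 473687)*(408714 + 73570642/299) = -626531*195776128/299 = -122659813251968/299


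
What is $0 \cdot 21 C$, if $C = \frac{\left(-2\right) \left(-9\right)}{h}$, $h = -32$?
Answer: $0$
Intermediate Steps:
$C = - \frac{9}{16}$ ($C = \frac{\left(-2\right) \left(-9\right)}{-32} = 18 \left(- \frac{1}{32}\right) = - \frac{9}{16} \approx -0.5625$)
$0 \cdot 21 C = 0 \cdot 21 \left(- \frac{9}{16}\right) = 0 \left(- \frac{9}{16}\right) = 0$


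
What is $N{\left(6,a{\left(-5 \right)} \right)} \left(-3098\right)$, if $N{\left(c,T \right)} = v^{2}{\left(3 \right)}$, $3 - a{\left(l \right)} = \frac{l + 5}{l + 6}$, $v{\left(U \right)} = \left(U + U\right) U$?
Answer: $-1003752$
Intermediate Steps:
$v{\left(U \right)} = 2 U^{2}$ ($v{\left(U \right)} = 2 U U = 2 U^{2}$)
$a{\left(l \right)} = 3 - \frac{5 + l}{6 + l}$ ($a{\left(l \right)} = 3 - \frac{l + 5}{l + 6} = 3 - \frac{5 + l}{6 + l}$)
$N{\left(c,T \right)} = 324$ ($N{\left(c,T \right)} = \left(2 \cdot 3^{2}\right)^{2} = \left(2 \cdot 9\right)^{2} = 18^{2} = 324$)
$N{\left(6,a{\left(-5 \right)} \right)} \left(-3098\right) = 324 \left(-3098\right) = -1003752$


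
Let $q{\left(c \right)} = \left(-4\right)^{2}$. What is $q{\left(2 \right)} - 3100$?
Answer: $-3084$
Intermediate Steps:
$q{\left(c \right)} = 16$
$q{\left(2 \right)} - 3100 = 16 - 3100 = -3084$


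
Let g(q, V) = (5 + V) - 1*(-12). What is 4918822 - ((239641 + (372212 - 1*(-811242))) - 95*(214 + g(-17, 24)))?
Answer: 3519952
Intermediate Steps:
g(q, V) = 17 + V (g(q, V) = (5 + V) + 12 = 17 + V)
4918822 - ((239641 + (372212 - 1*(-811242))) - 95*(214 + g(-17, 24))) = 4918822 - ((239641 + (372212 - 1*(-811242))) - 95*(214 + (17 + 24))) = 4918822 - ((239641 + (372212 + 811242)) - 95*(214 + 41)) = 4918822 - ((239641 + 1183454) - 95*255) = 4918822 - (1423095 - 24225) = 4918822 - 1*1398870 = 4918822 - 1398870 = 3519952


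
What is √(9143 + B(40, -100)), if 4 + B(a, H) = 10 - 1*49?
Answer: 10*√91 ≈ 95.394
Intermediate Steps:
B(a, H) = -43 (B(a, H) = -4 + (10 - 1*49) = -4 + (10 - 49) = -4 - 39 = -43)
√(9143 + B(40, -100)) = √(9143 - 43) = √9100 = 10*√91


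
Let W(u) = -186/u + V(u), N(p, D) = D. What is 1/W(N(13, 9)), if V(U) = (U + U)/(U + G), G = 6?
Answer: -15/292 ≈ -0.051370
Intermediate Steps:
V(U) = 2*U/(6 + U) (V(U) = (U + U)/(U + 6) = (2*U)/(6 + U) = 2*U/(6 + U))
W(u) = -186/u + 2*u/(6 + u)
1/W(N(13, 9)) = 1/(2*(-558 + 9² - 93*9)/(9*(6 + 9))) = 1/(2*(⅑)*(-558 + 81 - 837)/15) = 1/(2*(⅑)*(1/15)*(-1314)) = 1/(-292/15) = -15/292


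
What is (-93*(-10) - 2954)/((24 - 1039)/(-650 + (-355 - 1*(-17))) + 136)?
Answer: -1999712/135383 ≈ -14.771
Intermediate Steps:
(-93*(-10) - 2954)/((24 - 1039)/(-650 + (-355 - 1*(-17))) + 136) = (930 - 2954)/(-1015/(-650 + (-355 + 17)) + 136) = -2024/(-1015/(-650 - 338) + 136) = -2024/(-1015/(-988) + 136) = -2024/(-1015*(-1/988) + 136) = -2024/(1015/988 + 136) = -2024/135383/988 = -2024*988/135383 = -1999712/135383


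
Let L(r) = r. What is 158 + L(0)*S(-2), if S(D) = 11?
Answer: 158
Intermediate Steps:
158 + L(0)*S(-2) = 158 + 0*11 = 158 + 0 = 158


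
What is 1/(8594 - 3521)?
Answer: 1/5073 ≈ 0.00019712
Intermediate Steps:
1/(8594 - 3521) = 1/5073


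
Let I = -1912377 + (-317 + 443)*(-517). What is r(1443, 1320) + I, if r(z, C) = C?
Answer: -1976199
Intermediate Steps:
I = -1977519 (I = -1912377 + 126*(-517) = -1912377 - 65142 = -1977519)
r(1443, 1320) + I = 1320 - 1977519 = -1976199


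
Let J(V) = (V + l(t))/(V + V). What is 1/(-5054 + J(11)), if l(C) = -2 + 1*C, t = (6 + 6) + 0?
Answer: -22/111167 ≈ -0.00019790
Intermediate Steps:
t = 12 (t = 12 + 0 = 12)
l(C) = -2 + C
J(V) = (10 + V)/(2*V) (J(V) = (V + (-2 + 12))/(V + V) = (V + 10)/((2*V)) = (10 + V)*(1/(2*V)) = (10 + V)/(2*V))
1/(-5054 + J(11)) = 1/(-5054 + (1/2)*(10 + 11)/11) = 1/(-5054 + (1/2)*(1/11)*21) = 1/(-5054 + 21/22) = 1/(-111167/22) = -22/111167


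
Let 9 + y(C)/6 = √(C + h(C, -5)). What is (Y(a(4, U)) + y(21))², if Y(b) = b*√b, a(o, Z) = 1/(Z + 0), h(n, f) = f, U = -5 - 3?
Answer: 460799/512 + 15*I*√2/8 ≈ 900.0 + 2.6516*I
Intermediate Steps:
U = -8
a(o, Z) = 1/Z
y(C) = -54 + 6*√(-5 + C) (y(C) = -54 + 6*√(C - 5) = -54 + 6*√(-5 + C))
Y(b) = b^(3/2)
(Y(a(4, U)) + y(21))² = ((1/(-8))^(3/2) + (-54 + 6*√(-5 + 21)))² = ((-⅛)^(3/2) + (-54 + 6*√16))² = (-I*√2/32 + (-54 + 6*4))² = (-I*√2/32 + (-54 + 24))² = (-I*√2/32 - 30)² = (-30 - I*√2/32)²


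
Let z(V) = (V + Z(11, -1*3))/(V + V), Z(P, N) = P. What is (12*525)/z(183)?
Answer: 1152900/97 ≈ 11886.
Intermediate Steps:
z(V) = (11 + V)/(2*V) (z(V) = (V + 11)/(V + V) = (11 + V)/((2*V)) = (11 + V)*(1/(2*V)) = (11 + V)/(2*V))
(12*525)/z(183) = (12*525)/(((½)*(11 + 183)/183)) = 6300/(((½)*(1/183)*194)) = 6300/(97/183) = 6300*(183/97) = 1152900/97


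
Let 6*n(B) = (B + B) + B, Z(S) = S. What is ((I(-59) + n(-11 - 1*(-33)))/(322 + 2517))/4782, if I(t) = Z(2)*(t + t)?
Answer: -75/4525366 ≈ -1.6573e-5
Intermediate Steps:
n(B) = B/2 (n(B) = ((B + B) + B)/6 = (2*B + B)/6 = (3*B)/6 = B/2)
I(t) = 4*t (I(t) = 2*(t + t) = 2*(2*t) = 4*t)
((I(-59) + n(-11 - 1*(-33)))/(322 + 2517))/4782 = ((4*(-59) + (-11 - 1*(-33))/2)/(322 + 2517))/4782 = ((-236 + (-11 + 33)/2)/2839)*(1/4782) = ((-236 + (1/2)*22)*(1/2839))*(1/4782) = ((-236 + 11)*(1/2839))*(1/4782) = -225*1/2839*(1/4782) = -225/2839*1/4782 = -75/4525366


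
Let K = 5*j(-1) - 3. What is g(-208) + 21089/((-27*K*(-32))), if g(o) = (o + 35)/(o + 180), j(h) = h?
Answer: 151321/48384 ≈ 3.1275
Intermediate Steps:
K = -8 (K = 5*(-1) - 3 = -5 - 3 = -8)
g(o) = (35 + o)/(180 + o)
g(-208) + 21089/((-27*K*(-32))) = (35 - 208)/(180 - 208) + 21089/((-27*(-8)*(-32))) = -173/(-28) + 21089/((216*(-32))) = -1/28*(-173) + 21089/(-6912) = 173/28 + 21089*(-1/6912) = 173/28 - 21089/6912 = 151321/48384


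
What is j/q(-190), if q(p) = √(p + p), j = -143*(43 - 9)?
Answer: 2431*I*√95/95 ≈ 249.42*I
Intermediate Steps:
j = -4862 (j = -143*34 = -4862)
q(p) = √2*√p (q(p) = √(2*p) = √2*√p)
j/q(-190) = -4862*(-I*√95/190) = -(-2431)*I*√95/95 = 2431*I*√95/95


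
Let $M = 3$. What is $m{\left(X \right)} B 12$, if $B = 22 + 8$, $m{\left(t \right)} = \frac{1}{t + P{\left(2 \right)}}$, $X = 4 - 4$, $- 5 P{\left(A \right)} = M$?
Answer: $-600$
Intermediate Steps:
$P{\left(A \right)} = - \frac{3}{5}$ ($P{\left(A \right)} = \left(- \frac{1}{5}\right) 3 = - \frac{3}{5}$)
$X = 0$
$m{\left(t \right)} = \frac{1}{- \frac{3}{5} + t}$ ($m{\left(t \right)} = \frac{1}{t - \frac{3}{5}} = \frac{1}{- \frac{3}{5} + t}$)
$B = 30$
$m{\left(X \right)} B 12 = \frac{5}{-3 + 5 \cdot 0} \cdot 30 \cdot 12 = \frac{5}{-3 + 0} \cdot 30 \cdot 12 = \frac{5}{-3} \cdot 30 \cdot 12 = 5 \left(- \frac{1}{3}\right) 30 \cdot 12 = \left(- \frac{5}{3}\right) 30 \cdot 12 = \left(-50\right) 12 = -600$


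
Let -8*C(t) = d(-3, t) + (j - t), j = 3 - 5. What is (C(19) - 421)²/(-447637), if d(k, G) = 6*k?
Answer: -11082241/28648768 ≈ -0.38683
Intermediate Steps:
j = -2
C(t) = 5/2 + t/8 (C(t) = -(6*(-3) + (-2 - t))/8 = -(-18 + (-2 - t))/8 = -(-20 - t)/8 = 5/2 + t/8)
(C(19) - 421)²/(-447637) = ((5/2 + (⅛)*19) - 421)²/(-447637) = ((5/2 + 19/8) - 421)²*(-1/447637) = (39/8 - 421)²*(-1/447637) = (-3329/8)²*(-1/447637) = (11082241/64)*(-1/447637) = -11082241/28648768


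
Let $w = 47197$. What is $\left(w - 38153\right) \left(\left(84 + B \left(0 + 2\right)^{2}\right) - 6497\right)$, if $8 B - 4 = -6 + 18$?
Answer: $-57926820$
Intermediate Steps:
$B = 2$ ($B = \frac{1}{2} + \frac{-6 + 18}{8} = \frac{1}{2} + \frac{1}{8} \cdot 12 = \frac{1}{2} + \frac{3}{2} = 2$)
$\left(w - 38153\right) \left(\left(84 + B \left(0 + 2\right)^{2}\right) - 6497\right) = \left(47197 - 38153\right) \left(\left(84 + 2 \left(0 + 2\right)^{2}\right) - 6497\right) = 9044 \left(\left(84 + 2 \cdot 2^{2}\right) - 6497\right) = 9044 \left(\left(84 + 2 \cdot 4\right) - 6497\right) = 9044 \left(\left(84 + 8\right) - 6497\right) = 9044 \left(92 - 6497\right) = 9044 \left(-6405\right) = -57926820$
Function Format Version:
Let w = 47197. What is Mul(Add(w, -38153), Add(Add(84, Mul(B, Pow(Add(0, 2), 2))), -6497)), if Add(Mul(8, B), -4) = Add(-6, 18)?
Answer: -57926820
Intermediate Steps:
B = 2 (B = Add(Rational(1, 2), Mul(Rational(1, 8), Add(-6, 18))) = Add(Rational(1, 2), Mul(Rational(1, 8), 12)) = Add(Rational(1, 2), Rational(3, 2)) = 2)
Mul(Add(w, -38153), Add(Add(84, Mul(B, Pow(Add(0, 2), 2))), -6497)) = Mul(Add(47197, -38153), Add(Add(84, Mul(2, Pow(Add(0, 2), 2))), -6497)) = Mul(9044, Add(Add(84, Mul(2, Pow(2, 2))), -6497)) = Mul(9044, Add(Add(84, Mul(2, 4)), -6497)) = Mul(9044, Add(Add(84, 8), -6497)) = Mul(9044, Add(92, -6497)) = Mul(9044, -6405) = -57926820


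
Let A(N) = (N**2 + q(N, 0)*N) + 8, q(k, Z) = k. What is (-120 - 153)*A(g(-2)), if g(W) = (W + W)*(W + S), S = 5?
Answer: -80808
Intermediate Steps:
g(W) = 2*W*(5 + W) (g(W) = (W + W)*(W + 5) = (2*W)*(5 + W) = 2*W*(5 + W))
A(N) = 8 + 2*N**2 (A(N) = (N**2 + N*N) + 8 = (N**2 + N**2) + 8 = 2*N**2 + 8 = 8 + 2*N**2)
(-120 - 153)*A(g(-2)) = (-120 - 153)*(8 + 2*(2*(-2)*(5 - 2))**2) = -273*(8 + 2*(2*(-2)*3)**2) = -273*(8 + 2*(-12)**2) = -273*(8 + 2*144) = -273*(8 + 288) = -273*296 = -80808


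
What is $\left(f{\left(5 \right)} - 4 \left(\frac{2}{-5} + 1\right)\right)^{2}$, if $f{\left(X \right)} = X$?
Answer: $\frac{169}{25} \approx 6.76$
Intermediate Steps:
$\left(f{\left(5 \right)} - 4 \left(\frac{2}{-5} + 1\right)\right)^{2} = \left(5 - 4 \left(\frac{2}{-5} + 1\right)\right)^{2} = \left(5 - 4 \left(2 \left(- \frac{1}{5}\right) + 1\right)\right)^{2} = \left(5 - 4 \left(- \frac{2}{5} + 1\right)\right)^{2} = \left(5 - \frac{12}{5}\right)^{2} = \left(\frac{13}{5}\right)^{2} = \frac{169}{25}$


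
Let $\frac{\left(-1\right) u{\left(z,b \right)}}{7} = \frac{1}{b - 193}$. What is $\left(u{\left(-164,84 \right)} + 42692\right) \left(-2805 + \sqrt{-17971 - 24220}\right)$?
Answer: $- \frac{13052885175}{109} + \frac{4653435 i \sqrt{42191}}{109} \approx -1.1975 \cdot 10^{8} + 8.7691 \cdot 10^{6} i$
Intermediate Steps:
$u{\left(z,b \right)} = - \frac{7}{-193 + b}$ ($u{\left(z,b \right)} = - \frac{7}{b - 193} = - \frac{7}{-193 + b}$)
$\left(u{\left(-164,84 \right)} + 42692\right) \left(-2805 + \sqrt{-17971 - 24220}\right) = \left(- \frac{7}{-193 + 84} + 42692\right) \left(-2805 + \sqrt{-17971 - 24220}\right) = \left(- \frac{7}{-109} + 42692\right) \left(-2805 + \sqrt{-42191}\right) = \left(\left(-7\right) \left(- \frac{1}{109}\right) + 42692\right) \left(-2805 + i \sqrt{42191}\right) = \left(\frac{7}{109} + 42692\right) \left(-2805 + i \sqrt{42191}\right) = \frac{4653435 \left(-2805 + i \sqrt{42191}\right)}{109} = - \frac{13052885175}{109} + \frac{4653435 i \sqrt{42191}}{109}$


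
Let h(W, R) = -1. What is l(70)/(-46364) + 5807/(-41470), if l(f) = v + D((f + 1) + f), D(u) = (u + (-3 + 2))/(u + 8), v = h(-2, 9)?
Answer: -20057876611/143242273460 ≈ -0.14003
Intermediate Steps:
v = -1
D(u) = (-1 + u)/(8 + u) (D(u) = (u - 1)/(8 + u) = (-1 + u)/(8 + u))
l(f) = -1 + 2*f/(9 + 2*f) (l(f) = -1 + (-1 + ((f + 1) + f))/(8 + ((f + 1) + f)) = -1 + (-1 + ((1 + f) + f))/(8 + ((1 + f) + f)) = -1 + (-1 + (1 + 2*f))/(8 + (1 + 2*f)) = -1 + (2*f)/(9 + 2*f) = -1 + 2*f/(9 + 2*f))
l(70)/(-46364) + 5807/(-41470) = -9/(9 + 2*70)/(-46364) + 5807/(-41470) = -9/(9 + 140)*(-1/46364) + 5807*(-1/41470) = -9/149*(-1/46364) - 5807/41470 = 9/6908236 - 5807/41470 = -20057876611/143242273460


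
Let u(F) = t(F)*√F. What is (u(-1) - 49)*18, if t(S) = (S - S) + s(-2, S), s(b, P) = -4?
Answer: -882 - 72*I ≈ -882.0 - 72.0*I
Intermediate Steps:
t(S) = -4 (t(S) = (S - S) - 4 = 0 - 4 = -4)
u(F) = -4*√F
(u(-1) - 49)*18 = (-4*I - 49)*18 = (-49 - 4*I)*18 = -882 - 72*I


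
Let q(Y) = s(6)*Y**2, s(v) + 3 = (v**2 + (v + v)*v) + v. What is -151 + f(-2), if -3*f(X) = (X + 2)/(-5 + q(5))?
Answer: -151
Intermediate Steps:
s(v) = -3 + v + 3*v**2 (s(v) = -3 + ((v**2 + (v + v)*v) + v) = -3 + ((v**2 + (2*v)*v) + v) = -3 + ((v**2 + 2*v**2) + v) = -3 + (3*v**2 + v) = -3 + (v + 3*v**2) = -3 + v + 3*v**2)
q(Y) = 111*Y**2 (q(Y) = (-3 + 6 + 3*6**2)*Y**2 = (-3 + 6 + 3*36)*Y**2 = (-3 + 6 + 108)*Y**2 = 111*Y**2)
f(X) = -1/4155 - X/8310 (f(X) = -(X + 2)/(3*(-5 + 111*5**2)) = -(2 + X)/(3*(-5 + 111*25)) = -(2 + X)/(3*(-5 + 2775)) = -(2 + X)/(3*2770) = -(1/1385 + X/2770)/3 = -1/4155 - X/8310)
-151 + f(-2) = -151 + (-1/4155 - 1/8310*(-2)) = -151 + (-1/4155 + 1/4155) = -151 + 0 = -151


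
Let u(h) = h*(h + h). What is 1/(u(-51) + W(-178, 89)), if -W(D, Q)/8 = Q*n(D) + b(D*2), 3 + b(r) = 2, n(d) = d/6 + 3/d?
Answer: 3/79034 ≈ 3.7958e-5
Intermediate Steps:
u(h) = 2*h**2 (u(h) = h*(2*h) = 2*h**2)
n(d) = 3/d + d/6 (n(d) = d*(1/6) + 3/d = d/6 + 3/d = 3/d + d/6)
b(r) = -1 (b(r) = -3 + 2 = -1)
W(D, Q) = 8 - 8*Q*(3/D + D/6) (W(D, Q) = -8*(Q*(3/D + D/6) - 1) = -8*(-1 + Q*(3/D + D/6)) = 8 - 8*Q*(3/D + D/6))
1/(u(-51) + W(-178, 89)) = 1/(2*(-51)**2 + (8 - 24*89/(-178) - 4/3*(-178)*89)) = 1/(2*2601 + (8 - 24*89*(-1/178) + 63368/3)) = 1/(5202 + (8 + 12 + 63368/3)) = 1/(5202 + 63428/3) = 1/(79034/3) = 3/79034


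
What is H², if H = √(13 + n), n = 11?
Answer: 24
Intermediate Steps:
H = 2*√6 (H = √(13 + 11) = √24 = 2*√6 ≈ 4.8990)
H² = (2*√6)² = 24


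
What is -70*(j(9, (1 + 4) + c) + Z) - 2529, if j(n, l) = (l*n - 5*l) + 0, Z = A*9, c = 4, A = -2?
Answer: -3789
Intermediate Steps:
Z = -18 (Z = -2*9 = -18)
j(n, l) = -5*l + l*n (j(n, l) = (-5*l + l*n) + 0 = -5*l + l*n)
-70*(j(9, (1 + 4) + c) + Z) - 2529 = -70*(((1 + 4) + 4)*(-5 + 9) - 18) - 2529 = -70*((5 + 4)*4 - 18) - 2529 = -70*(9*4 - 18) - 2529 = -70*(36 - 18) - 2529 = -70*18 - 2529 = -1260 - 2529 = -3789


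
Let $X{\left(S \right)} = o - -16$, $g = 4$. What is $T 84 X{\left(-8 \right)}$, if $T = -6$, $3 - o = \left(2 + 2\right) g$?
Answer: $-1512$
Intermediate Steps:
$o = -13$ ($o = 3 - \left(2 + 2\right) 4 = 3 - 4 \cdot 4 = 3 - 16 = -13$)
$X{\left(S \right)} = 3$ ($X{\left(S \right)} = -13 - -16 = -13 + 16 = 3$)
$T 84 X{\left(-8 \right)} = \left(-6\right) 84 \cdot 3 = \left(-504\right) 3 = -1512$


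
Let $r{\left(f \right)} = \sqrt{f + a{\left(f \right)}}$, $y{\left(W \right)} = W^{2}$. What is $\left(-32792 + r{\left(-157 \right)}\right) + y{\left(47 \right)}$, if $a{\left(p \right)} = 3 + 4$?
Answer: $-30583 + 5 i \sqrt{6} \approx -30583.0 + 12.247 i$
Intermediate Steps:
$a{\left(p \right)} = 7$
$r{\left(f \right)} = \sqrt{7 + f}$ ($r{\left(f \right)} = \sqrt{f + 7} = \sqrt{7 + f}$)
$\left(-32792 + r{\left(-157 \right)}\right) + y{\left(47 \right)} = \left(-32792 + \sqrt{7 - 157}\right) + 47^{2} = \left(-32792 + \sqrt{-150}\right) + 2209 = \left(-32792 + 5 i \sqrt{6}\right) + 2209 = -30583 + 5 i \sqrt{6}$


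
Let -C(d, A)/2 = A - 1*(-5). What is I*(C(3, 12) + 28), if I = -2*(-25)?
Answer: -300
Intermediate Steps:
C(d, A) = -10 - 2*A (C(d, A) = -2*(A - 1*(-5)) = -2*(A + 5) = -2*(5 + A) = -10 - 2*A)
I = 50
I*(C(3, 12) + 28) = 50*((-10 - 2*12) + 28) = 50*((-10 - 24) + 28) = 50*(-34 + 28) = 50*(-6) = -300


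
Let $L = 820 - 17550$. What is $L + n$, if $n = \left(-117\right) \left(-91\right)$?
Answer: $-6083$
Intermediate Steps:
$n = 10647$
$L = -16730$ ($L = 820 - 17550 = -16730$)
$L + n = -16730 + 10647 = -6083$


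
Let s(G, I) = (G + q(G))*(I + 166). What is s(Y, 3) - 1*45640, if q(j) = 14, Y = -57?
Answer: -52907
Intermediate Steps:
s(G, I) = (14 + G)*(166 + I) (s(G, I) = (G + 14)*(I + 166) = (14 + G)*(166 + I))
s(Y, 3) - 1*45640 = (2324 + 14*3 + 166*(-57) - 57*3) - 1*45640 = (2324 + 42 - 9462 - 171) - 45640 = -7267 - 45640 = -52907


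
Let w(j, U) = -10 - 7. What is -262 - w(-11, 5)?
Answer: -245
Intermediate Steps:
w(j, U) = -17
-262 - w(-11, 5) = -262 - 1*(-17) = -262 + 17 = -245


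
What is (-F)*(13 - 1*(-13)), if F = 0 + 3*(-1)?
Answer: 78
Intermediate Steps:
F = -3 (F = 0 - 3 = -3)
(-F)*(13 - 1*(-13)) = (-1*(-3))*(13 - 1*(-13)) = 3*(13 + 13) = 3*26 = 78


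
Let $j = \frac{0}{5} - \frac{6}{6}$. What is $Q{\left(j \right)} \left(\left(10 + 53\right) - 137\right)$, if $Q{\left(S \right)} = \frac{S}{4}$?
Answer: $\frac{37}{2} \approx 18.5$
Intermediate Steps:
$j = -1$ ($j = 0 \cdot \frac{1}{5} - 1 = 0 - 1 = -1$)
$Q{\left(S \right)} = \frac{S}{4}$ ($Q{\left(S \right)} = S \frac{1}{4} = \frac{S}{4}$)
$Q{\left(j \right)} \left(\left(10 + 53\right) - 137\right) = \frac{1}{4} \left(-1\right) \left(\left(10 + 53\right) - 137\right) = - \frac{63 - 137}{4} = \left(- \frac{1}{4}\right) \left(-74\right) = \frac{37}{2}$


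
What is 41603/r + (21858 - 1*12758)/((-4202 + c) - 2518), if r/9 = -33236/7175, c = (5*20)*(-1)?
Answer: -14560731635/14571612 ≈ -999.25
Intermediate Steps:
c = -100 (c = 100*(-1) = -100)
r = -42732/1025 (r = 9*(-33236/7175) = 9*(-33236*1/7175) = 9*(-4748/1025) = -42732/1025 ≈ -41.690)
41603/r + (21858 - 1*12758)/((-4202 + c) - 2518) = 41603/(-42732/1025) + (21858 - 1*12758)/((-4202 - 100) - 2518) = 41603*(-1025/42732) + (21858 - 12758)/(-4302 - 2518) = -42643075/42732 + 9100/(-6820) = -42643075/42732 + 9100*(-1/6820) = -42643075/42732 - 455/341 = -14560731635/14571612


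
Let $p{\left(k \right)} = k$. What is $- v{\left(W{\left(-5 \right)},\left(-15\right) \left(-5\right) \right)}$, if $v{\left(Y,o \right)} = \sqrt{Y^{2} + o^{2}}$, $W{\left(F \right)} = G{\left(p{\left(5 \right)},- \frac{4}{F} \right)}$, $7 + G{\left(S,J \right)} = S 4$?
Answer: $- \sqrt{5794} \approx -76.118$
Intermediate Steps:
$G{\left(S,J \right)} = -7 + 4 S$ ($G{\left(S,J \right)} = -7 + S 4 = -7 + 4 S$)
$W{\left(F \right)} = 13$ ($W{\left(F \right)} = -7 + 4 \cdot 5 = -7 + 20 = 13$)
$- v{\left(W{\left(-5 \right)},\left(-15\right) \left(-5\right) \right)} = - \sqrt{13^{2} + \left(\left(-15\right) \left(-5\right)\right)^{2}} = - \sqrt{169 + 75^{2}} = - \sqrt{169 + 5625} = - \sqrt{5794}$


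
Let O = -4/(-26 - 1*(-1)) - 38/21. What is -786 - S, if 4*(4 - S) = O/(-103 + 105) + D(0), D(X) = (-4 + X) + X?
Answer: -1661533/2100 ≈ -791.21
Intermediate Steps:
D(X) = -4 + 2*X
O = -866/525 (O = -4/(-26 + 1) - 38*1/21 = -4/(-25) - 38/21 = -4*(-1/25) - 38/21 = 4/25 - 38/21 = -866/525 ≈ -1.6495)
S = 10933/2100 (S = 4 - (-866/525/(-103 + 105) + (-4 + 2*0))/4 = 4 - (-866/525/2 + (-4 + 0))/4 = 4 - ((½)*(-866/525) - 4)/4 = 4 - (-433/525 - 4)/4 = 4 - ¼*(-2533/525) = 4 + 2533/2100 = 10933/2100 ≈ 5.2062)
-786 - S = -786 - 1*10933/2100 = -786 - 10933/2100 = -1661533/2100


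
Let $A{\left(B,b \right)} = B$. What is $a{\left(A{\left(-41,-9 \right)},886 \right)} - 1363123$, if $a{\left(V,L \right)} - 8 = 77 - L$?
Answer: $-1363924$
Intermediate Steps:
$a{\left(V,L \right)} = 85 - L$ ($a{\left(V,L \right)} = 8 - \left(-77 + L\right) = 85 - L$)
$a{\left(A{\left(-41,-9 \right)},886 \right)} - 1363123 = \left(85 - 886\right) - 1363123 = -801 - 1363123 = -1363924$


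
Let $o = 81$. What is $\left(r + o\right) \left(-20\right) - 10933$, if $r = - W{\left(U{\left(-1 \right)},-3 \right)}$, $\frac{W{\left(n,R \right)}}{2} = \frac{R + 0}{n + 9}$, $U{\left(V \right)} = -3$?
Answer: $-12573$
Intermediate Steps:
$W{\left(n,R \right)} = \frac{2 R}{9 + n}$ ($W{\left(n,R \right)} = 2 \frac{R + 0}{n + 9} = 2 \frac{R}{9 + n} = \frac{2 R}{9 + n}$)
$r = 1$ ($r = - \frac{2 \left(-3\right)}{9 - 3} = - \frac{2 \left(-3\right)}{6} = \left(-1\right) \left(-1\right) = 1$)
$\left(r + o\right) \left(-20\right) - 10933 = \left(1 + 81\right) \left(-20\right) - 10933 = 82 \left(-20\right) - 10933 = -1640 - 10933 = -12573$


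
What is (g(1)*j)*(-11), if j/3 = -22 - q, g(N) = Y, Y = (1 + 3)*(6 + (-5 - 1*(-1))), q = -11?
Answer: 2904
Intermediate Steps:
Y = 8 (Y = 4*(6 + (-5 + 1)) = 4*(6 - 4) = 4*2 = 8)
g(N) = 8
j = -33 (j = 3*(-22 - 1*(-11)) = 3*(-22 + 11) = 3*(-11) = -33)
(g(1)*j)*(-11) = (8*(-33))*(-11) = -264*(-11) = 2904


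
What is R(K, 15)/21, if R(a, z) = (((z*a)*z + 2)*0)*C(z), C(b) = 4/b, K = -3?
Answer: 0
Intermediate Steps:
R(a, z) = 0 (R(a, z) = (((z*a)*z + 2)*0)*(4/z) = (((a*z)*z + 2)*0)*(4/z) = ((a*z² + 2)*0)*(4/z) = ((2 + a*z²)*0)*(4/z) = 0*(4/z) = 0)
R(K, 15)/21 = 0/21 = 0*(1/21) = 0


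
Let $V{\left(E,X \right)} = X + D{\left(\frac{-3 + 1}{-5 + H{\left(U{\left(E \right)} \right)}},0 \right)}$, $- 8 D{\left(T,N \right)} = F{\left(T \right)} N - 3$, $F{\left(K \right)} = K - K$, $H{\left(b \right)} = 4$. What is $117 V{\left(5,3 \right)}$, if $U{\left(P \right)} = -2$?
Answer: $\frac{3159}{8} \approx 394.88$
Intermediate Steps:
$F{\left(K \right)} = 0$
$D{\left(T,N \right)} = \frac{3}{8}$ ($D{\left(T,N \right)} = - \frac{0 N - 3}{8} = - \frac{0 - 3}{8} = \left(- \frac{1}{8}\right) \left(-3\right) = \frac{3}{8}$)
$V{\left(E,X \right)} = \frac{3}{8} + X$ ($V{\left(E,X \right)} = X + \frac{3}{8} = \frac{3}{8} + X$)
$117 V{\left(5,3 \right)} = 117 \left(\frac{3}{8} + 3\right) = 117 \cdot \frac{27}{8} = \frac{3159}{8}$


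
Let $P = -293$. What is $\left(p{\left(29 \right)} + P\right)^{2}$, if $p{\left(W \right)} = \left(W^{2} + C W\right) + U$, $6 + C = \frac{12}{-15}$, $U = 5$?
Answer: $\frac{3164841}{25} \approx 1.2659 \cdot 10^{5}$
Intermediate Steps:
$C = - \frac{34}{5}$ ($C = -6 + \frac{12}{-15} = -6 + 12 \left(- \frac{1}{15}\right) = -6 - \frac{4}{5} = - \frac{34}{5} \approx -6.8$)
$p{\left(W \right)} = 5 + W^{2} - \frac{34 W}{5}$ ($p{\left(W \right)} = \left(W^{2} - \frac{34 W}{5}\right) + 5 = 5 + W^{2} - \frac{34 W}{5}$)
$\left(p{\left(29 \right)} + P\right)^{2} = \left(\left(5 + 29^{2} - \frac{986}{5}\right) - 293\right)^{2} = \left(\left(5 + 841 - \frac{986}{5}\right) - 293\right)^{2} = \left(\frac{3244}{5} - 293\right)^{2} = \left(\frac{1779}{5}\right)^{2} = \frac{3164841}{25}$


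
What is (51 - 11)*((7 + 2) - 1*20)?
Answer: -440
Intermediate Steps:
(51 - 11)*((7 + 2) - 1*20) = 40*(9 - 20) = 40*(-11) = -440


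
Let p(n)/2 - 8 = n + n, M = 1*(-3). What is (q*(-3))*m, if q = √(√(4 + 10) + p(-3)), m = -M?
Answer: -9*√(4 + √14) ≈ -25.041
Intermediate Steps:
M = -3
m = 3 (m = -1*(-3) = 3)
p(n) = 16 + 4*n (p(n) = 16 + 2*(n + n) = 16 + 2*(2*n) = 16 + 4*n)
q = √(4 + √14) (q = √(√(4 + 10) + (16 + 4*(-3))) = √(√14 + (16 - 12)) = √(√14 + 4) = √(4 + √14) ≈ 2.7824)
(q*(-3))*m = (√(4 + √14)*(-3))*3 = -3*√(4 + √14)*3 = -9*√(4 + √14)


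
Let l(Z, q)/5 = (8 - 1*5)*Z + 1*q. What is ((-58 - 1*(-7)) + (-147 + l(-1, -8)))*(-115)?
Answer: 29095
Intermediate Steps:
l(Z, q) = 5*q + 15*Z (l(Z, q) = 5*((8 - 1*5)*Z + 1*q) = 5*((8 - 5)*Z + q) = 5*(3*Z + q) = 5*(q + 3*Z) = 5*q + 15*Z)
((-58 - 1*(-7)) + (-147 + l(-1, -8)))*(-115) = ((-58 - 1*(-7)) + (-147 + (5*(-8) + 15*(-1))))*(-115) = ((-58 + 7) + (-147 + (-40 - 15)))*(-115) = (-51 + (-147 - 55))*(-115) = (-51 - 202)*(-115) = -253*(-115) = 29095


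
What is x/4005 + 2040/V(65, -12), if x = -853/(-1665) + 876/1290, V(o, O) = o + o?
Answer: 58495655761/3727593675 ≈ 15.693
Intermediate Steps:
V(o, O) = 2*o
x = 85297/71595 (x = -853*(-1/1665) + 876*(1/1290) = 853/1665 + 146/215 = 85297/71595 ≈ 1.1914)
x/4005 + 2040/V(65, -12) = (85297/71595)/4005 + 2040/((2*65)) = (85297/71595)*(1/4005) + 2040/130 = 85297/286737975 + 2040*(1/130) = 85297/286737975 + 204/13 = 58495655761/3727593675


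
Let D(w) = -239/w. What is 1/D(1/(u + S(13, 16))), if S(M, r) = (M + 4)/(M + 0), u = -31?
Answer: 13/92254 ≈ 0.00014092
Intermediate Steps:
S(M, r) = (4 + M)/M
1/D(1/(u + S(13, 16))) = 1/(-239/(1/(-31 + (4 + 13)/13))) = 1/(-239/(1/(-31 + (1/13)*17))) = 1/(-239/(1/(-31 + 17/13))) = 1/(-239/(1/(-386/13))) = 1/(-239/(-13/386)) = 1/(-239*(-386/13)) = 1/(92254/13) = 13/92254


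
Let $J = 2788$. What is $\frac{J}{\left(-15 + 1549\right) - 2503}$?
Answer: $- \frac{164}{57} \approx -2.8772$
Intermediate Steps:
$\frac{J}{\left(-15 + 1549\right) - 2503} = \frac{2788}{\left(-15 + 1549\right) - 2503} = \frac{2788}{1534 - 2503} = \frac{2788}{-969} = 2788 \left(- \frac{1}{969}\right) = - \frac{164}{57}$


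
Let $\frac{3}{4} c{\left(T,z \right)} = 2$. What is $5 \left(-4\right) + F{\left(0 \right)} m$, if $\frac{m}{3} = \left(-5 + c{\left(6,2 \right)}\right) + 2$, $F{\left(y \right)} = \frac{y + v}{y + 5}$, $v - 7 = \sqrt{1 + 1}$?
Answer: $- \frac{107}{5} - \frac{\sqrt{2}}{5} \approx -21.683$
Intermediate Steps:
$c{\left(T,z \right)} = \frac{8}{3}$ ($c{\left(T,z \right)} = \frac{4}{3} \cdot 2 = \frac{8}{3}$)
$v = 7 + \sqrt{2}$ ($v = 7 + \sqrt{1 + 1} = 7 + \sqrt{2} \approx 8.4142$)
$F{\left(y \right)} = \frac{7 + y + \sqrt{2}}{5 + y}$ ($F{\left(y \right)} = \frac{y + \left(7 + \sqrt{2}\right)}{y + 5} = \frac{7 + y + \sqrt{2}}{5 + y}$)
$m = -1$ ($m = 3 \left(\left(-5 + \frac{8}{3}\right) + 2\right) = 3 \left(- \frac{7}{3} + 2\right) = 3 \left(- \frac{1}{3}\right) = -1$)
$5 \left(-4\right) + F{\left(0 \right)} m = 5 \left(-4\right) + \frac{7 + 0 + \sqrt{2}}{5 + 0} \left(-1\right) = -20 + \frac{7 + \sqrt{2}}{5} \left(-1\right) = -20 + \left(\frac{7}{5} + \frac{\sqrt{2}}{5}\right) \left(-1\right) = -20 - \left(\frac{7}{5} + \frac{\sqrt{2}}{5}\right) = - \frac{107}{5} - \frac{\sqrt{2}}{5}$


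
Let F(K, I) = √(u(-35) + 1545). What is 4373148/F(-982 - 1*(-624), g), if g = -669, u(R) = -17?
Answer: 1093287*√382/191 ≈ 1.1187e+5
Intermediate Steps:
F(K, I) = 2*√382 (F(K, I) = √(-17 + 1545) = √1528 = 2*√382)
4373148/F(-982 - 1*(-624), g) = 4373148/((2*√382)) = 4373148*(√382/764) = 1093287*√382/191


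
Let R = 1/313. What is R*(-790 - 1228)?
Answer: -2018/313 ≈ -6.4473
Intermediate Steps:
R = 1/313 ≈ 0.0031949
R*(-790 - 1228) = (-790 - 1228)/313 = (1/313)*(-2018) = -2018/313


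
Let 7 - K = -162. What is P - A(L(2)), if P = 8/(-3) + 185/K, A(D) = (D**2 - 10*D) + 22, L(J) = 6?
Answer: 217/507 ≈ 0.42801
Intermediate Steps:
K = 169 (K = 7 - 1*(-162) = 7 + 162 = 169)
A(D) = 22 + D**2 - 10*D
P = -797/507 (P = 8/(-3) + 185/169 = 8*(-1/3) + 185*(1/169) = -8/3 + 185/169 = -797/507 ≈ -1.5720)
P - A(L(2)) = -797/507 - (22 + 6**2 - 10*6) = -797/507 - (22 + 36 - 60) = -797/507 - 1*(-2) = -797/507 + 2 = 217/507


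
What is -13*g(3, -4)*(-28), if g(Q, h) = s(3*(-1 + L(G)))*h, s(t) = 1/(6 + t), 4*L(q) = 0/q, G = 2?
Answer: -1456/3 ≈ -485.33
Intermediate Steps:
L(q) = 0 (L(q) = (0/q)/4 = (¼)*0 = 0)
g(Q, h) = h/3 (g(Q, h) = h/(6 + 3*(-1 + 0)) = h/(6 + 3*(-1)) = h/(6 - 3) = h/3)
-13*g(3, -4)*(-28) = -13*(-4)/3*(-28) = -13*(-4/3)*(-28) = (52/3)*(-28) = -1456/3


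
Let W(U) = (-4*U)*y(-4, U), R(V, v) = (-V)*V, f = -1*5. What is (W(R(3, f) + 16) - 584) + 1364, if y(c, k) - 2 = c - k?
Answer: 1032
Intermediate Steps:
y(c, k) = 2 + c - k (y(c, k) = 2 + (c - k) = 2 + c - k)
f = -5
R(V, v) = -V**2
W(U) = -4*U*(-2 - U) (W(U) = (-4*U)*(2 - 4 - U) = (-4*U)*(-2 - U) = -4*U*(-2 - U))
(W(R(3, f) + 16) - 584) + 1364 = (4*(-1*3**2 + 16)*(2 + (-1*3**2 + 16)) - 584) + 1364 = (4*(-1*9 + 16)*(2 + (-1*9 + 16)) - 584) + 1364 = (4*(-9 + 16)*(2 + (-9 + 16)) - 584) + 1364 = (4*7*(2 + 7) - 584) + 1364 = (4*7*9 - 584) + 1364 = (252 - 584) + 1364 = -332 + 1364 = 1032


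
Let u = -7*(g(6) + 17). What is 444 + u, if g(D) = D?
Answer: 283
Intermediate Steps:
u = -161 (u = -7*(6 + 17) = -7*23 = -161)
444 + u = 444 - 161 = 283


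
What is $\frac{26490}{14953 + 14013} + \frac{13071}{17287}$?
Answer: $\frac{418273608}{250367621} \approx 1.6706$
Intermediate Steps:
$\frac{26490}{14953 + 14013} + \frac{13071}{17287} = \frac{26490}{28966} + 13071 \cdot \frac{1}{17287} = 26490 \cdot \frac{1}{28966} + \frac{13071}{17287} = \frac{13245}{14483} + \frac{13071}{17287} = \frac{418273608}{250367621}$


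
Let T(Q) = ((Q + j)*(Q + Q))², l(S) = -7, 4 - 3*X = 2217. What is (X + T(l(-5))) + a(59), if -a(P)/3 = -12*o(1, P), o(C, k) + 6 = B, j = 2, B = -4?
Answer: 11407/3 ≈ 3802.3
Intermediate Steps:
X = -2213/3 (X = 4/3 - ⅓*2217 = 4/3 - 739 = -2213/3 ≈ -737.67)
o(C, k) = -10 (o(C, k) = -6 - 4 = -10)
a(P) = -360 (a(P) = -(-36)*(-10) = -3*120 = -360)
T(Q) = 4*Q²*(2 + Q)² (T(Q) = ((Q + 2)*(Q + Q))² = ((2 + Q)*(2*Q))² = (2*Q*(2 + Q))² = 4*Q²*(2 + Q)²)
(X + T(l(-5))) + a(59) = (-2213/3 + 4*(-7)²*(2 - 7)²) - 360 = (-2213/3 + 4*49*(-5)²) - 360 = (-2213/3 + 4*49*25) - 360 = (-2213/3 + 4900) - 360 = 12487/3 - 360 = 11407/3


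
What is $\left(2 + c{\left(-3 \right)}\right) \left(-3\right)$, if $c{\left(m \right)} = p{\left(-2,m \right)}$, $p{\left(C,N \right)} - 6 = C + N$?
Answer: $-9$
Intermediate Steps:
$p{\left(C,N \right)} = 6 + C + N$ ($p{\left(C,N \right)} = 6 + \left(C + N\right) = 6 + C + N$)
$c{\left(m \right)} = 4 + m$ ($c{\left(m \right)} = 6 - 2 + m = 4 + m$)
$\left(2 + c{\left(-3 \right)}\right) \left(-3\right) = \left(2 + \left(4 - 3\right)\right) \left(-3\right) = \left(2 + 1\right) \left(-3\right) = 3 \left(-3\right) = -9$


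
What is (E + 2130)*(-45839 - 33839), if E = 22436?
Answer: -1957369748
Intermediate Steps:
(E + 2130)*(-45839 - 33839) = (22436 + 2130)*(-45839 - 33839) = 24566*(-79678) = -1957369748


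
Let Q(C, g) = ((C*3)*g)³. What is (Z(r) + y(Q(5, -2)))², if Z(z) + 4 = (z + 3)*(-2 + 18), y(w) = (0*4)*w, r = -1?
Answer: 784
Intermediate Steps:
Q(C, g) = 27*C³*g³ (Q(C, g) = ((3*C)*g)³ = (3*C*g)³ = 27*C³*g³)
y(w) = 0 (y(w) = 0*w = 0)
Z(z) = 44 + 16*z (Z(z) = -4 + (z + 3)*(-2 + 18) = -4 + (3 + z)*16 = -4 + (48 + 16*z) = 44 + 16*z)
(Z(r) + y(Q(5, -2)))² = ((44 + 16*(-1)) + 0)² = ((44 - 16) + 0)² = (28 + 0)² = 28² = 784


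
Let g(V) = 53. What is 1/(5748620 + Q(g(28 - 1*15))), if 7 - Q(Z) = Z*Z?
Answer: 1/5745818 ≈ 1.7404e-7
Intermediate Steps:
Q(Z) = 7 - Z**2 (Q(Z) = 7 - Z*Z = 7 - Z**2)
1/(5748620 + Q(g(28 - 1*15))) = 1/(5748620 + (7 - 1*53**2)) = 1/(5748620 + (7 - 1*2809)) = 1/(5748620 + (7 - 2809)) = 1/(5748620 - 2802) = 1/5745818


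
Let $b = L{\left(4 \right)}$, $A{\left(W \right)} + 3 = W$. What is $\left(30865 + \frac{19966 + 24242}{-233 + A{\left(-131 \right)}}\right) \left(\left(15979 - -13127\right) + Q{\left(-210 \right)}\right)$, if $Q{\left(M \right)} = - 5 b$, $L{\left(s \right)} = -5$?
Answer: $\frac{328692268357}{367} \approx 8.9562 \cdot 10^{8}$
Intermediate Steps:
$A{\left(W \right)} = -3 + W$
$b = -5$
$Q{\left(M \right)} = 25$ ($Q{\left(M \right)} = \left(-5\right) \left(-5\right) = 25$)
$\left(30865 + \frac{19966 + 24242}{-233 + A{\left(-131 \right)}}\right) \left(\left(15979 - -13127\right) + Q{\left(-210 \right)}\right) = \left(30865 + \frac{19966 + 24242}{-233 - 134}\right) \left(\left(15979 - -13127\right) + 25\right) = \left(30865 + \frac{44208}{-233 - 134}\right) \left(\left(15979 + 13127\right) + 25\right) = \left(30865 + \frac{44208}{-367}\right) \left(29106 + 25\right) = \left(30865 + 44208 \left(- \frac{1}{367}\right)\right) 29131 = \left(30865 - \frac{44208}{367}\right) 29131 = \frac{11283247}{367} \cdot 29131 = \frac{328692268357}{367}$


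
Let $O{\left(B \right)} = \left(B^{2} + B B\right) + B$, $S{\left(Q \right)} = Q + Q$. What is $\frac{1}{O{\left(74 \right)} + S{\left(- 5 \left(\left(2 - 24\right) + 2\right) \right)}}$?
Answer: $\frac{1}{11226} \approx 8.9079 \cdot 10^{-5}$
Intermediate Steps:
$S{\left(Q \right)} = 2 Q$
$O{\left(B \right)} = B + 2 B^{2}$ ($O{\left(B \right)} = \left(B^{2} + B^{2}\right) + B = 2 B^{2} + B = B + 2 B^{2}$)
$\frac{1}{O{\left(74 \right)} + S{\left(- 5 \left(\left(2 - 24\right) + 2\right) \right)}} = \frac{1}{74 \left(1 + 2 \cdot 74\right) + 2 \left(- 5 \left(\left(2 - 24\right) + 2\right)\right)} = \frac{1}{74 \left(1 + 148\right) + 2 \left(- 5 \left(\left(2 - 24\right) + 2\right)\right)} = \frac{1}{74 \cdot 149 + 2 \left(- 5 \left(-22 + 2\right)\right)} = \frac{1}{11026 + 2 \left(\left(-5\right) \left(-20\right)\right)} = \frac{1}{11026 + 2 \cdot 100} = \frac{1}{11026 + 200} = \frac{1}{11226}$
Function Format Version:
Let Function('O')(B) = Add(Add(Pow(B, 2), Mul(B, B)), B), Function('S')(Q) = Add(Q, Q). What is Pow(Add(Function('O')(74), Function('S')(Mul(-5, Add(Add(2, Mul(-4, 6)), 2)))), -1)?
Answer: Rational(1, 11226) ≈ 8.9079e-5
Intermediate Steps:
Function('S')(Q) = Mul(2, Q)
Function('O')(B) = Add(B, Mul(2, Pow(B, 2))) (Function('O')(B) = Add(Add(Pow(B, 2), Pow(B, 2)), B) = Add(Mul(2, Pow(B, 2)), B) = Add(B, Mul(2, Pow(B, 2))))
Pow(Add(Function('O')(74), Function('S')(Mul(-5, Add(Add(2, Mul(-4, 6)), 2)))), -1) = Pow(Add(Mul(74, Add(1, Mul(2, 74))), Mul(2, Mul(-5, Add(Add(2, Mul(-4, 6)), 2)))), -1) = Pow(Add(Mul(74, Add(1, 148)), Mul(2, Mul(-5, Add(Add(2, -24), 2)))), -1) = Pow(Add(Mul(74, 149), Mul(2, Mul(-5, Add(-22, 2)))), -1) = Pow(Add(11026, Mul(2, Mul(-5, -20))), -1) = Pow(Add(11026, Mul(2, 100)), -1) = Pow(Add(11026, 200), -1) = Pow(11226, -1) = Rational(1, 11226)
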